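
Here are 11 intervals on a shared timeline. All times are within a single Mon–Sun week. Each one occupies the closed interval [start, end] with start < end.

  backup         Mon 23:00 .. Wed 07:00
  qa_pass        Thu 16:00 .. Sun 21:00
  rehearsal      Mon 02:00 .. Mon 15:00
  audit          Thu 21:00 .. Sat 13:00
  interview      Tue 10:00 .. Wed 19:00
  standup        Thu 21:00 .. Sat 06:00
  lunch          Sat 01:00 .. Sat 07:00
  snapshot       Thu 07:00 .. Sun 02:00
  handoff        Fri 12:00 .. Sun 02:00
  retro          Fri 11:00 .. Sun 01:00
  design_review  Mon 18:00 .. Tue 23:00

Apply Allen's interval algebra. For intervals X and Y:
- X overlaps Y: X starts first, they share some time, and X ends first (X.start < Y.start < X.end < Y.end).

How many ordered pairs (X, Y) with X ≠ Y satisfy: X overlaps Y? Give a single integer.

10

Checking all 110 ordered pairs for relation 'overlaps'; matching pairs in alphabetical order:
(audit, handoff): audit overlaps handoff ✓
(audit, retro): audit overlaps retro ✓
(backup, interview): backup overlaps interview ✓
(design_review, backup): design_review overlaps backup ✓
(design_review, interview): design_review overlaps interview ✓
(retro, handoff): retro overlaps handoff ✓
(snapshot, qa_pass): snapshot overlaps qa_pass ✓
(standup, handoff): standup overlaps handoff ✓
(standup, lunch): standup overlaps lunch ✓
(standup, retro): standup overlaps retro ✓
Count: 10.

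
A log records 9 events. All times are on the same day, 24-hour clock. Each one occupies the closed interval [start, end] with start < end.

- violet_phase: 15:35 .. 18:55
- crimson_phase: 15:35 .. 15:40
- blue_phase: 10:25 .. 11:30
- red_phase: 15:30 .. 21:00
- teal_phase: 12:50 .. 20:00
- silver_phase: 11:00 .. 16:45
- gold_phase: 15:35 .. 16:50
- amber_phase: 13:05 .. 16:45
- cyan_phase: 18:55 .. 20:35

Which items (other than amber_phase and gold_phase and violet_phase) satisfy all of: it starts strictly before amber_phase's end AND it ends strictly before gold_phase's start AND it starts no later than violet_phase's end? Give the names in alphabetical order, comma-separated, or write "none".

blue_phase

Conditions: its start is strictly before amber_phase's end (X.start < 16:45) AND its end is strictly before gold_phase's start (X.end < 15:35) AND its start is no later than violet_phase's end (X.start <= 18:55).
blue_phase: start 10:25 < 16:45? ✓; end 11:30 < 15:35? ✓; start 10:25 <= 18:55? ✓ → yes.
crimson_phase: start 15:35 < 16:45? ✓; end 15:40 < 15:35? ✗; start 15:35 <= 18:55? ✓ → no.
cyan_phase: start 18:55 < 16:45? ✗; end 20:35 < 15:35? ✗; start 18:55 <= 18:55? ✓ → no.
red_phase: start 15:30 < 16:45? ✓; end 21:00 < 15:35? ✗; start 15:30 <= 18:55? ✓ → no.
silver_phase: start 11:00 < 16:45? ✓; end 16:45 < 15:35? ✗; start 11:00 <= 18:55? ✓ → no.
teal_phase: start 12:50 < 16:45? ✓; end 20:00 < 15:35? ✗; start 12:50 <= 18:55? ✓ → no.
Result: blue_phase.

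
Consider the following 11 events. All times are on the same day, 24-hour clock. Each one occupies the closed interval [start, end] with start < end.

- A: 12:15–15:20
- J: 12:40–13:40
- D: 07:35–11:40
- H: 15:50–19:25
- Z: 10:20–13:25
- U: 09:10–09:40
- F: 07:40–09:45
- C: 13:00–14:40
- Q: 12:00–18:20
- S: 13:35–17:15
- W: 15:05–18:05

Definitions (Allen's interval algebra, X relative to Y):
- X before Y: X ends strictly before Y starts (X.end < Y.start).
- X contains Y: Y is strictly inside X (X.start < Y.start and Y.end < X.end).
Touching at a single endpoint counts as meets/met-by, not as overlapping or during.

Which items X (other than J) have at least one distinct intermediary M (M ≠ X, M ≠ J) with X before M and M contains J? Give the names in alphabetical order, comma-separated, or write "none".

Target J = [12:40, 13:40].
Intermediaries M with M contains J: A, Q.
Via A — items with X before A: D, F, U.
Via Q — items with X before Q: D, F, U.
Union: D, F, U.

D, F, U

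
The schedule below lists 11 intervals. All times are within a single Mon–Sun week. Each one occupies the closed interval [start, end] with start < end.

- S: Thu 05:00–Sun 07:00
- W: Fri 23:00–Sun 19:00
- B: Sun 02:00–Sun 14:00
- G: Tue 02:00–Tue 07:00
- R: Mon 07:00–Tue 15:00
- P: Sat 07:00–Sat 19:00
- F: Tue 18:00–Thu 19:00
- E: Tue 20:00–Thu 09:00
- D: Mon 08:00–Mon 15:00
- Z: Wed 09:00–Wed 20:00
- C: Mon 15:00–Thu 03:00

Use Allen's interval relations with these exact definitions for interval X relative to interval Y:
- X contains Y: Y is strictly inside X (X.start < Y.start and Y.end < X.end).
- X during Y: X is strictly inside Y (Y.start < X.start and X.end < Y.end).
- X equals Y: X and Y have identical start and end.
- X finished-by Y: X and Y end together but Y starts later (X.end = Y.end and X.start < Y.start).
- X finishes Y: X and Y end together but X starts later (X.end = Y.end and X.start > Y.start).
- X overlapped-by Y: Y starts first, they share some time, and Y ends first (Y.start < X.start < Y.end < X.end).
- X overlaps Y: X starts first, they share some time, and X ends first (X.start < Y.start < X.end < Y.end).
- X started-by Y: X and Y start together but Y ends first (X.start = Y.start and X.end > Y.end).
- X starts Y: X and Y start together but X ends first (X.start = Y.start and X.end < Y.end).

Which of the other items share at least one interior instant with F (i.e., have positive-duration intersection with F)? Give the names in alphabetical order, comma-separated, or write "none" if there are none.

Target F = [Tue 18:00, Thu 19:00].
B [Sun 02:00, Sun 14:00] → after → no.
C [Mon 15:00, Thu 03:00] → overlaps → yes.
D [Mon 08:00, Mon 15:00] → before → no.
E [Tue 20:00, Thu 09:00] → during → yes.
G [Tue 02:00, Tue 07:00] → before → no.
P [Sat 07:00, Sat 19:00] → after → no.
R [Mon 07:00, Tue 15:00] → before → no.
S [Thu 05:00, Sun 07:00] → overlapped-by → yes.
W [Fri 23:00, Sun 19:00] → after → no.
Z [Wed 09:00, Wed 20:00] → during → yes.
Result: C, E, S, Z.

C, E, S, Z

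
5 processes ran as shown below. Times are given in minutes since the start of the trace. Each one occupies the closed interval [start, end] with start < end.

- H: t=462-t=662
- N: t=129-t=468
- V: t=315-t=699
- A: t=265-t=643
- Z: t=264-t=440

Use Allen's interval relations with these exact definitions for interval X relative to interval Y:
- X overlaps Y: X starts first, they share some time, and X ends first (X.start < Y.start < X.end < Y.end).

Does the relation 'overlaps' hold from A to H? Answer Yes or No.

A = [t=265, t=643], H = [t=462, t=662].
Actual relation of A to H: overlaps.
Asked whether 'overlaps' holds → Yes.

Yes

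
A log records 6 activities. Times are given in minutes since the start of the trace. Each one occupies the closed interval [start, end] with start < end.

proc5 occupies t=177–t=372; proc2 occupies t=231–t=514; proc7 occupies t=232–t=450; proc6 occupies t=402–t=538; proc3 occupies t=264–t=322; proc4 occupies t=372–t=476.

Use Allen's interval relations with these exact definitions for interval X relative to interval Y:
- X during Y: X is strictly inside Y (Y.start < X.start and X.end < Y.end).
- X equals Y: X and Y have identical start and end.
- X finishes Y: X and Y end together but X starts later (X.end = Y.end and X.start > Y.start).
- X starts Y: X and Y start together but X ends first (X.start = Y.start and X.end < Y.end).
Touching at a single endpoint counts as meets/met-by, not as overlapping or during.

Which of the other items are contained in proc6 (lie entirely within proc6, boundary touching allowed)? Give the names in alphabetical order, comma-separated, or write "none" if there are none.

none

Target proc6 = [t=402, t=538].
proc2 [t=231, t=514] → overlaps → no.
proc3 [t=264, t=322] → before → no.
proc4 [t=372, t=476] → overlaps → no.
proc5 [t=177, t=372] → before → no.
proc7 [t=232, t=450] → overlaps → no.
Result: none.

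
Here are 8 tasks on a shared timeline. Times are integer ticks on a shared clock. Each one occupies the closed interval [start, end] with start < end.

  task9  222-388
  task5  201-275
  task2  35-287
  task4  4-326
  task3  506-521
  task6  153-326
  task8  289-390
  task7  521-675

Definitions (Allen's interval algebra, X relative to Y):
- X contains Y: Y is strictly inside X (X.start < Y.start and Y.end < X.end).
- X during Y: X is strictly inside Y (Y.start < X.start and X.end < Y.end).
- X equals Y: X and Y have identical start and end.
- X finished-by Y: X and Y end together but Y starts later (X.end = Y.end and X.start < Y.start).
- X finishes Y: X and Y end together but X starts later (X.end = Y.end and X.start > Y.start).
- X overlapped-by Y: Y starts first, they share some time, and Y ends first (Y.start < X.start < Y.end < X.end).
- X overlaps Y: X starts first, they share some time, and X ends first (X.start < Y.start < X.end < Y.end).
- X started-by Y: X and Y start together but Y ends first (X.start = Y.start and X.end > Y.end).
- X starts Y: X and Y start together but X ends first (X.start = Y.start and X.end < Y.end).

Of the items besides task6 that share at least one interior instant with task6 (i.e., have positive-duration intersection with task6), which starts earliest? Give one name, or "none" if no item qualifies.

Target task6 = [153, 326].
task2 [35, 287] → overlaps → candidate.
task3 [506, 521] → after → excluded.
task4 [4, 326] → finished-by → candidate.
task5 [201, 275] → during → candidate.
task7 [521, 675] → after → excluded.
task8 [289, 390] → overlapped-by → candidate.
task9 [222, 388] → overlapped-by → candidate.
Among candidates, earliest start is 4 → task4.

task4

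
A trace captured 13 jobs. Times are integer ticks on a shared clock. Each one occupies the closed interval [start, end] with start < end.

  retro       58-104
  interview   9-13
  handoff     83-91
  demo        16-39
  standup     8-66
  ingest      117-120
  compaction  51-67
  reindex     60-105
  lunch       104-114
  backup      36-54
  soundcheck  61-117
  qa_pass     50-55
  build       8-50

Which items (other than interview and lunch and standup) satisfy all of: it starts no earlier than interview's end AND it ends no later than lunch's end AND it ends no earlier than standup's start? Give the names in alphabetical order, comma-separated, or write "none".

Conditions: its start is no earlier than interview's end (X.start >= 13) AND its end is no later than lunch's end (X.end <= 114) AND its end is no earlier than standup's start (X.end >= 8).
backup: start 36 >= 13? ✓; end 54 <= 114? ✓; end 54 >= 8? ✓ → yes.
build: start 8 >= 13? ✗; end 50 <= 114? ✓; end 50 >= 8? ✓ → no.
compaction: start 51 >= 13? ✓; end 67 <= 114? ✓; end 67 >= 8? ✓ → yes.
demo: start 16 >= 13? ✓; end 39 <= 114? ✓; end 39 >= 8? ✓ → yes.
handoff: start 83 >= 13? ✓; end 91 <= 114? ✓; end 91 >= 8? ✓ → yes.
ingest: start 117 >= 13? ✓; end 120 <= 114? ✗; end 120 >= 8? ✓ → no.
qa_pass: start 50 >= 13? ✓; end 55 <= 114? ✓; end 55 >= 8? ✓ → yes.
reindex: start 60 >= 13? ✓; end 105 <= 114? ✓; end 105 >= 8? ✓ → yes.
retro: start 58 >= 13? ✓; end 104 <= 114? ✓; end 104 >= 8? ✓ → yes.
soundcheck: start 61 >= 13? ✓; end 117 <= 114? ✗; end 117 >= 8? ✓ → no.
Result: backup, compaction, demo, handoff, qa_pass, reindex, retro.

backup, compaction, demo, handoff, qa_pass, reindex, retro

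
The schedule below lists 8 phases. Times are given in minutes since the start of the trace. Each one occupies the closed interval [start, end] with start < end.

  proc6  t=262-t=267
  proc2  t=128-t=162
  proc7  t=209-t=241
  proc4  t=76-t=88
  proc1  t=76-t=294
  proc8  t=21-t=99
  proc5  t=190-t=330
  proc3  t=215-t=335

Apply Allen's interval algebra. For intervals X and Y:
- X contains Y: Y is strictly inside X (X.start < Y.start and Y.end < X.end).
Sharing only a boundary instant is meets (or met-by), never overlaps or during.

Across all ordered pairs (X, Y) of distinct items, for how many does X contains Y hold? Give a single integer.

Checking all 56 ordered pairs for relation 'contains'; matching pairs in alphabetical order:
(proc1, proc2): proc1 contains proc2 ✓
(proc1, proc6): proc1 contains proc6 ✓
(proc1, proc7): proc1 contains proc7 ✓
(proc3, proc6): proc3 contains proc6 ✓
(proc5, proc6): proc5 contains proc6 ✓
(proc5, proc7): proc5 contains proc7 ✓
(proc8, proc4): proc8 contains proc4 ✓
Count: 7.

7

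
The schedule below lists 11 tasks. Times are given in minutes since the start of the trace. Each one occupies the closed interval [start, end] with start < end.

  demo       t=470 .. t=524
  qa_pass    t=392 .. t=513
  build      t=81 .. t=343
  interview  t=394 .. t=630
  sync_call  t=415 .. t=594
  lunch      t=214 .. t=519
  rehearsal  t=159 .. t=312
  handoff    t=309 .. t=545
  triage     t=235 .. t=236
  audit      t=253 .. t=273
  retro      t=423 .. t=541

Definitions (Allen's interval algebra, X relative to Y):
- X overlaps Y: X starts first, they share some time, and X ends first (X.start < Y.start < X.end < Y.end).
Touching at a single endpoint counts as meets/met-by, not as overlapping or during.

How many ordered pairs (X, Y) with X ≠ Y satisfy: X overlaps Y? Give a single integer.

15

Checking all 110 ordered pairs for relation 'overlaps'; matching pairs in alphabetical order:
(build, handoff): build overlaps handoff ✓
(build, lunch): build overlaps lunch ✓
(handoff, interview): handoff overlaps interview ✓
(handoff, sync_call): handoff overlaps sync_call ✓
(lunch, demo): lunch overlaps demo ✓
(lunch, handoff): lunch overlaps handoff ✓
(lunch, interview): lunch overlaps interview ✓
(lunch, retro): lunch overlaps retro ✓
(lunch, sync_call): lunch overlaps sync_call ✓
(qa_pass, demo): qa_pass overlaps demo ✓
(qa_pass, interview): qa_pass overlaps interview ✓
(qa_pass, retro): qa_pass overlaps retro ✓
(qa_pass, sync_call): qa_pass overlaps sync_call ✓
(rehearsal, handoff): rehearsal overlaps handoff ✓
(rehearsal, lunch): rehearsal overlaps lunch ✓
Count: 15.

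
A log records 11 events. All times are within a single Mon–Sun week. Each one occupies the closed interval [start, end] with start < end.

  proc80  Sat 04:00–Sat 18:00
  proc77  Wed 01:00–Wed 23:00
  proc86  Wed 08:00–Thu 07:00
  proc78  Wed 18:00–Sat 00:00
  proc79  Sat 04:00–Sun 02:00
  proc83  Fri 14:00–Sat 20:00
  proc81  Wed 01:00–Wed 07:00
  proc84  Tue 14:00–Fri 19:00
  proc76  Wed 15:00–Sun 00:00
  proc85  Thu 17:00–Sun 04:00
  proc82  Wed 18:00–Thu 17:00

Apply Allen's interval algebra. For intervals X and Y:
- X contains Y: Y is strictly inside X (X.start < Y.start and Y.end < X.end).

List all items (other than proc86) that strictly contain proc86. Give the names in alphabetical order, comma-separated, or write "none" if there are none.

proc84

Target proc86 = [Wed 08:00, Thu 07:00].
proc76 [Wed 15:00, Sun 00:00] → overlapped-by → no.
proc77 [Wed 01:00, Wed 23:00] → overlaps → no.
proc78 [Wed 18:00, Sat 00:00] → overlapped-by → no.
proc79 [Sat 04:00, Sun 02:00] → after → no.
proc80 [Sat 04:00, Sat 18:00] → after → no.
proc81 [Wed 01:00, Wed 07:00] → before → no.
proc82 [Wed 18:00, Thu 17:00] → overlapped-by → no.
proc83 [Fri 14:00, Sat 20:00] → after → no.
proc84 [Tue 14:00, Fri 19:00] → contains → yes.
proc85 [Thu 17:00, Sun 04:00] → after → no.
Result: proc84.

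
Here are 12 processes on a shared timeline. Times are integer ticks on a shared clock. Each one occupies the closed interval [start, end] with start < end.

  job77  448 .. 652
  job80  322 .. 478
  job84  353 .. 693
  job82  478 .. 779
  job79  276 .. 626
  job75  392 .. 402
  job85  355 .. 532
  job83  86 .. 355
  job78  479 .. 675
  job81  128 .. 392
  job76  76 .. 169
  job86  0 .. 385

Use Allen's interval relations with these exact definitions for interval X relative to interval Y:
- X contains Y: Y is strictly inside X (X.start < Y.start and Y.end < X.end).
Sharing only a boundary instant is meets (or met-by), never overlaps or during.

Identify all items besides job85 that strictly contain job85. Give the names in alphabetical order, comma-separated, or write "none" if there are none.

job79, job84

Target job85 = [355, 532].
job75 [392, 402] → during → no.
job76 [76, 169] → before → no.
job77 [448, 652] → overlapped-by → no.
job78 [479, 675] → overlapped-by → no.
job79 [276, 626] → contains → yes.
job80 [322, 478] → overlaps → no.
job81 [128, 392] → overlaps → no.
job82 [478, 779] → overlapped-by → no.
job83 [86, 355] → meets → no.
job84 [353, 693] → contains → yes.
job86 [0, 385] → overlaps → no.
Result: job79, job84.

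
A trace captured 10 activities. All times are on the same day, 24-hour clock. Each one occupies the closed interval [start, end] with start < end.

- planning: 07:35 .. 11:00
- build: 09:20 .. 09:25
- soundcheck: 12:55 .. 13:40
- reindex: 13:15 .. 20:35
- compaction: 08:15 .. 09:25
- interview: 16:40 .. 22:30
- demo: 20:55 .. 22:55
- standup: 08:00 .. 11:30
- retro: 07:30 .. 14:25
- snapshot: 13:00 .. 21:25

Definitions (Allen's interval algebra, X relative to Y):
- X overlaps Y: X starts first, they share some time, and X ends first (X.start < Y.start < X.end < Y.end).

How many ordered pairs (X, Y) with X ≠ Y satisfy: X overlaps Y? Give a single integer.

9

Checking all 90 ordered pairs for relation 'overlaps'; matching pairs in alphabetical order:
(interview, demo): interview overlaps demo ✓
(planning, standup): planning overlaps standup ✓
(reindex, interview): reindex overlaps interview ✓
(retro, reindex): retro overlaps reindex ✓
(retro, snapshot): retro overlaps snapshot ✓
(snapshot, demo): snapshot overlaps demo ✓
(snapshot, interview): snapshot overlaps interview ✓
(soundcheck, reindex): soundcheck overlaps reindex ✓
(soundcheck, snapshot): soundcheck overlaps snapshot ✓
Count: 9.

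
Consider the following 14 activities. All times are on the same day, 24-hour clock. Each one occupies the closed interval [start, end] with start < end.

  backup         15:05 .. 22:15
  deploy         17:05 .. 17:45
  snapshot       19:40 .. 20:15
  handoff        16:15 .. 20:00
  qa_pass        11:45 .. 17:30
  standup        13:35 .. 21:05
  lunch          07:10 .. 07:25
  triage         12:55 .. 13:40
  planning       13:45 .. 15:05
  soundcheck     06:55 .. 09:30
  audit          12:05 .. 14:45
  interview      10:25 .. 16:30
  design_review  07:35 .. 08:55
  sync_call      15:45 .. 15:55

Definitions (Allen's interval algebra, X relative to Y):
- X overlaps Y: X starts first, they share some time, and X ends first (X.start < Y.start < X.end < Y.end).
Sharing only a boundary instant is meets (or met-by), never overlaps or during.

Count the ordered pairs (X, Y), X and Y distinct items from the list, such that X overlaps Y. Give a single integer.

13

Checking all 182 ordered pairs for relation 'overlaps'; matching pairs in alphabetical order:
(audit, planning): audit overlaps planning ✓
(audit, standup): audit overlaps standup ✓
(handoff, snapshot): handoff overlaps snapshot ✓
(interview, backup): interview overlaps backup ✓
(interview, handoff): interview overlaps handoff ✓
(interview, qa_pass): interview overlaps qa_pass ✓
(interview, standup): interview overlaps standup ✓
(qa_pass, backup): qa_pass overlaps backup ✓
(qa_pass, deploy): qa_pass overlaps deploy ✓
(qa_pass, handoff): qa_pass overlaps handoff ✓
(qa_pass, standup): qa_pass overlaps standup ✓
(standup, backup): standup overlaps backup ✓
(triage, standup): triage overlaps standup ✓
Count: 13.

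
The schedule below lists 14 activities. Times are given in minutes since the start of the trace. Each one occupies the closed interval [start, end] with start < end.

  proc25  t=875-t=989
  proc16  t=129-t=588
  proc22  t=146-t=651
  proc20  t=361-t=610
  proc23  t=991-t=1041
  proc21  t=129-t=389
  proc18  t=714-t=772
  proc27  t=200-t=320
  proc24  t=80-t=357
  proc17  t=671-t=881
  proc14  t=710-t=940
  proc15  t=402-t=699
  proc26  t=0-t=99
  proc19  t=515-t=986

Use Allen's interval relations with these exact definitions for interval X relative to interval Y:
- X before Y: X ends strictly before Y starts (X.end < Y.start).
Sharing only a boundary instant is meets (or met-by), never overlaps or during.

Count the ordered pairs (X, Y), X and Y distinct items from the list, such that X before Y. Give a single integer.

60

Checking all 182 ordered pairs for relation 'before'; matching pairs in alphabetical order:
(proc14, proc23): proc14 before proc23 ✓
(proc15, proc14): proc15 before proc14 ✓
(proc15, proc18): proc15 before proc18 ✓
(proc15, proc23): proc15 before proc23 ✓
(proc15, proc25): proc15 before proc25 ✓
(proc16, proc14): proc16 before proc14 ✓
(proc16, proc17): proc16 before proc17 ✓
(proc16, proc18): proc16 before proc18 ✓
(proc16, proc23): proc16 before proc23 ✓
(proc16, proc25): proc16 before proc25 ✓
(proc17, proc23): proc17 before proc23 ✓
(proc18, proc23): proc18 before proc23 ✓
(proc18, proc25): proc18 before proc25 ✓
(proc19, proc23): proc19 before proc23 ✓
(proc20, proc14): proc20 before proc14 ✓
(proc20, proc17): proc20 before proc17 ✓
(proc20, proc18): proc20 before proc18 ✓
(proc20, proc23): proc20 before proc23 ✓
(proc20, proc25): proc20 before proc25 ✓
(proc21, proc14): proc21 before proc14 ✓
(proc21, proc15): proc21 before proc15 ✓
(proc21, proc17): proc21 before proc17 ✓
(proc21, proc18): proc21 before proc18 ✓
(proc21, proc19): proc21 before proc19 ✓
... plus 36 further pairs not listed.
Count: 60.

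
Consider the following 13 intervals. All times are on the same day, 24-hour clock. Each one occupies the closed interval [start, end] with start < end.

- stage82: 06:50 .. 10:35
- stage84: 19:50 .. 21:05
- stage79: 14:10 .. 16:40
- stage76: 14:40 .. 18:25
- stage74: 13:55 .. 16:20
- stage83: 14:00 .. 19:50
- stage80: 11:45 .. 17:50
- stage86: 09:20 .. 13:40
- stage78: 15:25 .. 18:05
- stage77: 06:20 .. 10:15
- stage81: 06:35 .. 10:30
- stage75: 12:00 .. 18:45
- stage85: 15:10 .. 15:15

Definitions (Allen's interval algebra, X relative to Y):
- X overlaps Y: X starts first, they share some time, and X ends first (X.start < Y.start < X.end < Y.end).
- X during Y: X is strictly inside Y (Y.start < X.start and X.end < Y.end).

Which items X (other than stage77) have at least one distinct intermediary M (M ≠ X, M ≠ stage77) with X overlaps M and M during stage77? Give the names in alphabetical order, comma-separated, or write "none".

none

Target stage77 = [06:20, 10:15].
Intermediaries M with M during stage77: none.
Union: none.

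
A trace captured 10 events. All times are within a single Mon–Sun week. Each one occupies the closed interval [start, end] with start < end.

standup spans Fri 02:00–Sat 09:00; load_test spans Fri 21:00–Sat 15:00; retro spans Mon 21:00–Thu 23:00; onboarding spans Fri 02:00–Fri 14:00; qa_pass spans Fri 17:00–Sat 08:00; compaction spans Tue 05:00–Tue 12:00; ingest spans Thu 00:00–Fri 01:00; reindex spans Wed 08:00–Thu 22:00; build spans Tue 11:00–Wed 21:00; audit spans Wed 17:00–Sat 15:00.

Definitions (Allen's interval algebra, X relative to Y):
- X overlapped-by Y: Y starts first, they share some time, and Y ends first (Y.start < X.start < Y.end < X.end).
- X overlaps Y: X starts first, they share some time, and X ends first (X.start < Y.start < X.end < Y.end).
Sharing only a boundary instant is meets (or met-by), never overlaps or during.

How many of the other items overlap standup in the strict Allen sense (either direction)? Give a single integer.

Target standup = [Fri 02:00, Sat 09:00].
audit [Wed 17:00, Sat 15:00] → contains → no.
build [Tue 11:00, Wed 21:00] → before → no.
compaction [Tue 05:00, Tue 12:00] → before → no.
ingest [Thu 00:00, Fri 01:00] → before → no.
load_test [Fri 21:00, Sat 15:00] → overlapped-by → counts.
onboarding [Fri 02:00, Fri 14:00] → starts → no.
qa_pass [Fri 17:00, Sat 08:00] → during → no.
reindex [Wed 08:00, Thu 22:00] → before → no.
retro [Mon 21:00, Thu 23:00] → before → no.
Total: 1.

1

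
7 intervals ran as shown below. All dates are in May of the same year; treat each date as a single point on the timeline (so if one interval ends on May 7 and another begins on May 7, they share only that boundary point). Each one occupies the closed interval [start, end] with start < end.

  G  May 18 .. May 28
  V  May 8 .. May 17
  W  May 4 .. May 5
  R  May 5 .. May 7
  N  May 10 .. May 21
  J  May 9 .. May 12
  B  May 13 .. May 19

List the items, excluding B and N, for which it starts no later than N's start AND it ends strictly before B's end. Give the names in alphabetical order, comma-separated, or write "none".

J, R, V, W

Conditions: its start is no later than N's start (X.start <= May 10) AND its end is strictly before B's end (X.end < May 19).
G: start May 18 <= May 10? ✗; end May 28 < May 19? ✗ → no.
J: start May 9 <= May 10? ✓; end May 12 < May 19? ✓ → yes.
R: start May 5 <= May 10? ✓; end May 7 < May 19? ✓ → yes.
V: start May 8 <= May 10? ✓; end May 17 < May 19? ✓ → yes.
W: start May 4 <= May 10? ✓; end May 5 < May 19? ✓ → yes.
Result: J, R, V, W.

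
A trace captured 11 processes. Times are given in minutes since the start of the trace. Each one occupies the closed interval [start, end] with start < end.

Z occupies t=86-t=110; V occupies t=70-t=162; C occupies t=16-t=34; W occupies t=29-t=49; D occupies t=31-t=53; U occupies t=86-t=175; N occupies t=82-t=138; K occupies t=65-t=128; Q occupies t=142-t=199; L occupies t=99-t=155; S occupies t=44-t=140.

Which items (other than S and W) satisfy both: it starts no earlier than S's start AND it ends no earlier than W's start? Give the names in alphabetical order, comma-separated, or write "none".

Conditions: its start is no earlier than S's start (X.start >= t=44) AND its end is no earlier than W's start (X.end >= t=29).
C: start t=16 >= t=44? ✗; end t=34 >= t=29? ✓ → no.
D: start t=31 >= t=44? ✗; end t=53 >= t=29? ✓ → no.
K: start t=65 >= t=44? ✓; end t=128 >= t=29? ✓ → yes.
L: start t=99 >= t=44? ✓; end t=155 >= t=29? ✓ → yes.
N: start t=82 >= t=44? ✓; end t=138 >= t=29? ✓ → yes.
Q: start t=142 >= t=44? ✓; end t=199 >= t=29? ✓ → yes.
U: start t=86 >= t=44? ✓; end t=175 >= t=29? ✓ → yes.
V: start t=70 >= t=44? ✓; end t=162 >= t=29? ✓ → yes.
Z: start t=86 >= t=44? ✓; end t=110 >= t=29? ✓ → yes.
Result: K, L, N, Q, U, V, Z.

K, L, N, Q, U, V, Z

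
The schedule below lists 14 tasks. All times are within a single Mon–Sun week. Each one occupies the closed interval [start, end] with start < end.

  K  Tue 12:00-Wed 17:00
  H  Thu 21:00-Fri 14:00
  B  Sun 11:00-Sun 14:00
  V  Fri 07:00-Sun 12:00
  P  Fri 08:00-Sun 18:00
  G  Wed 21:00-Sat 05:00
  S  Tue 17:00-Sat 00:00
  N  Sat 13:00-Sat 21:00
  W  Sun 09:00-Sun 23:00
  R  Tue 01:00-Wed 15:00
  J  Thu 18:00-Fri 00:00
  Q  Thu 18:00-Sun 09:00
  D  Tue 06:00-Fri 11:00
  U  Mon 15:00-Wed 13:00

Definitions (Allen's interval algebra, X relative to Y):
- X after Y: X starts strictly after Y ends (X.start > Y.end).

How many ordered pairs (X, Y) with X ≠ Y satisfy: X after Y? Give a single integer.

Checking all 182 ordered pairs for relation 'after'; matching pairs in alphabetical order:
(B, D): B after D ✓
(B, G): B after G ✓
(B, H): B after H ✓
(B, J): B after J ✓
(B, K): B after K ✓
(B, N): B after N ✓
(B, Q): B after Q ✓
(B, R): B after R ✓
(B, S): B after S ✓
(B, U): B after U ✓
(G, K): G after K ✓
(G, R): G after R ✓
(G, U): G after U ✓
(H, K): H after K ✓
(H, R): H after R ✓
(H, U): H after U ✓
(J, K): J after K ✓
(J, R): J after R ✓
(J, U): J after U ✓
(N, D): N after D ✓
(N, G): N after G ✓
(N, H): N after H ✓
(N, J): N after J ✓
(N, K): N after K ✓
... plus 23 further pairs not listed.
Count: 47.

47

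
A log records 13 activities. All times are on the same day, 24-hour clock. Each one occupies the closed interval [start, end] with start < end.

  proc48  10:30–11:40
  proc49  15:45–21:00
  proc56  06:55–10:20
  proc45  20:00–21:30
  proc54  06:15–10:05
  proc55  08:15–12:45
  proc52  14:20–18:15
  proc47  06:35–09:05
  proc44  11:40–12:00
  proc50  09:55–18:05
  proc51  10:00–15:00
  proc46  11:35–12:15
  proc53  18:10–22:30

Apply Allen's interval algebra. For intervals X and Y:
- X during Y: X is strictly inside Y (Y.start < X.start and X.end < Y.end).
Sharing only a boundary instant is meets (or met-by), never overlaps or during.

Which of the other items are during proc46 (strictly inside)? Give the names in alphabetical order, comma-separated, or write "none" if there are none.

proc44

Target proc46 = [11:35, 12:15].
proc44 [11:40, 12:00] → during → yes.
proc45 [20:00, 21:30] → after → no.
proc47 [06:35, 09:05] → before → no.
proc48 [10:30, 11:40] → overlaps → no.
proc49 [15:45, 21:00] → after → no.
proc50 [09:55, 18:05] → contains → no.
proc51 [10:00, 15:00] → contains → no.
proc52 [14:20, 18:15] → after → no.
proc53 [18:10, 22:30] → after → no.
proc54 [06:15, 10:05] → before → no.
proc55 [08:15, 12:45] → contains → no.
proc56 [06:55, 10:20] → before → no.
Result: proc44.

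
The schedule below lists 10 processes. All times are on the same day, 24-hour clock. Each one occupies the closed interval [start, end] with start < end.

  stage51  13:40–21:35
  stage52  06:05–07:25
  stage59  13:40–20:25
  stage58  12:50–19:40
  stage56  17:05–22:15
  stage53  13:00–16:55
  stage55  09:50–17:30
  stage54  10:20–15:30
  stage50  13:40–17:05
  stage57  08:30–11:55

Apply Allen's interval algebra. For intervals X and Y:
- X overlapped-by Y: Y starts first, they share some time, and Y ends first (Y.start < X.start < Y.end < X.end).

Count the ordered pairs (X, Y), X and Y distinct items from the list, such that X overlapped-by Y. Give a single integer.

19

Checking all 90 ordered pairs for relation 'overlapped-by'; matching pairs in alphabetical order:
(stage50, stage53): stage50 overlapped-by stage53 ✓
(stage50, stage54): stage50 overlapped-by stage54 ✓
(stage51, stage53): stage51 overlapped-by stage53 ✓
(stage51, stage54): stage51 overlapped-by stage54 ✓
(stage51, stage55): stage51 overlapped-by stage55 ✓
(stage51, stage58): stage51 overlapped-by stage58 ✓
(stage53, stage54): stage53 overlapped-by stage54 ✓
(stage54, stage57): stage54 overlapped-by stage57 ✓
(stage55, stage57): stage55 overlapped-by stage57 ✓
(stage56, stage51): stage56 overlapped-by stage51 ✓
(stage56, stage55): stage56 overlapped-by stage55 ✓
(stage56, stage58): stage56 overlapped-by stage58 ✓
(stage56, stage59): stage56 overlapped-by stage59 ✓
(stage58, stage54): stage58 overlapped-by stage54 ✓
(stage58, stage55): stage58 overlapped-by stage55 ✓
(stage59, stage53): stage59 overlapped-by stage53 ✓
(stage59, stage54): stage59 overlapped-by stage54 ✓
(stage59, stage55): stage59 overlapped-by stage55 ✓
(stage59, stage58): stage59 overlapped-by stage58 ✓
Count: 19.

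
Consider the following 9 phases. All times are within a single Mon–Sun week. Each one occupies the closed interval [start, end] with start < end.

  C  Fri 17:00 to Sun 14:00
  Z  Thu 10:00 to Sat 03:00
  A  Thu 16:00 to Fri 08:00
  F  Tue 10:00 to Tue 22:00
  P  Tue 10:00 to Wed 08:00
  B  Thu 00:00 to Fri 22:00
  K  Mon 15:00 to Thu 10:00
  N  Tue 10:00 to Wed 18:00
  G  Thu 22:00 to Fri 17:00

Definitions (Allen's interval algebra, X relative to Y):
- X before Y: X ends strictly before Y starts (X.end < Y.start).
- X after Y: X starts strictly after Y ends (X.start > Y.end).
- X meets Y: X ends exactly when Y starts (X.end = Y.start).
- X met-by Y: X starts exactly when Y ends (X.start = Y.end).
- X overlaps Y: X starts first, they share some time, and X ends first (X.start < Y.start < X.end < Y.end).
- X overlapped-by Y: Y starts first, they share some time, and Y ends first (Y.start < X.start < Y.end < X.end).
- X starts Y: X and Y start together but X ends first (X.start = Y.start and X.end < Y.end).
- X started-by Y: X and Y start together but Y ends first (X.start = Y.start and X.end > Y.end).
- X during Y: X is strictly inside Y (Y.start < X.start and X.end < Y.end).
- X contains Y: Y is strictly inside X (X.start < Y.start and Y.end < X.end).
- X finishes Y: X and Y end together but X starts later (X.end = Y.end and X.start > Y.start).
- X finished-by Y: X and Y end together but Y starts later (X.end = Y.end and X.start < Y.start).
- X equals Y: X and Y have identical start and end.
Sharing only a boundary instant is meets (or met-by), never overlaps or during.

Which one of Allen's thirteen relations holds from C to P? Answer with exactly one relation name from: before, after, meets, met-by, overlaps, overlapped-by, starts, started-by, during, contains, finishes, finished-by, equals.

after

C = [Fri 17:00, Sun 14:00]; P = [Tue 10:00, Wed 08:00].
Compare endpoints: C.start > P.start, C.start > P.end, C.end > P.start, C.end > P.end.
That pattern is 'after'.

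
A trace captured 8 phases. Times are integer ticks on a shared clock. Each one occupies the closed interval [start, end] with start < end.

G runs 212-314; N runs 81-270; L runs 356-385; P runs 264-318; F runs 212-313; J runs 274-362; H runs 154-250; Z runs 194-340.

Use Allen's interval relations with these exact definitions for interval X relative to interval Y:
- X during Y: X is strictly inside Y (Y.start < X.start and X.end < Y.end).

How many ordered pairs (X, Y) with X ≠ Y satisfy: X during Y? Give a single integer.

4

Checking all 56 ordered pairs for relation 'during'; matching pairs in alphabetical order:
(F, Z): F during Z ✓
(G, Z): G during Z ✓
(H, N): H during N ✓
(P, Z): P during Z ✓
Count: 4.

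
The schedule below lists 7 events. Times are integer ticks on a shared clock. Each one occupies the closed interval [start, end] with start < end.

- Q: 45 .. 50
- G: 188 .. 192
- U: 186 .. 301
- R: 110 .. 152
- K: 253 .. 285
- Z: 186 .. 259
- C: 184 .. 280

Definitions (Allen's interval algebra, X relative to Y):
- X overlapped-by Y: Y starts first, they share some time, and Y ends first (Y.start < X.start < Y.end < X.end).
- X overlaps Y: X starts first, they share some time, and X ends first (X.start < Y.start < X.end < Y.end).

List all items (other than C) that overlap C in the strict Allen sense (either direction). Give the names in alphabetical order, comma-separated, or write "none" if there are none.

Target C = [184, 280].
G [188, 192] → during → no.
K [253, 285] → overlapped-by → yes.
Q [45, 50] → before → no.
R [110, 152] → before → no.
U [186, 301] → overlapped-by → yes.
Z [186, 259] → during → no.
Result: K, U.

K, U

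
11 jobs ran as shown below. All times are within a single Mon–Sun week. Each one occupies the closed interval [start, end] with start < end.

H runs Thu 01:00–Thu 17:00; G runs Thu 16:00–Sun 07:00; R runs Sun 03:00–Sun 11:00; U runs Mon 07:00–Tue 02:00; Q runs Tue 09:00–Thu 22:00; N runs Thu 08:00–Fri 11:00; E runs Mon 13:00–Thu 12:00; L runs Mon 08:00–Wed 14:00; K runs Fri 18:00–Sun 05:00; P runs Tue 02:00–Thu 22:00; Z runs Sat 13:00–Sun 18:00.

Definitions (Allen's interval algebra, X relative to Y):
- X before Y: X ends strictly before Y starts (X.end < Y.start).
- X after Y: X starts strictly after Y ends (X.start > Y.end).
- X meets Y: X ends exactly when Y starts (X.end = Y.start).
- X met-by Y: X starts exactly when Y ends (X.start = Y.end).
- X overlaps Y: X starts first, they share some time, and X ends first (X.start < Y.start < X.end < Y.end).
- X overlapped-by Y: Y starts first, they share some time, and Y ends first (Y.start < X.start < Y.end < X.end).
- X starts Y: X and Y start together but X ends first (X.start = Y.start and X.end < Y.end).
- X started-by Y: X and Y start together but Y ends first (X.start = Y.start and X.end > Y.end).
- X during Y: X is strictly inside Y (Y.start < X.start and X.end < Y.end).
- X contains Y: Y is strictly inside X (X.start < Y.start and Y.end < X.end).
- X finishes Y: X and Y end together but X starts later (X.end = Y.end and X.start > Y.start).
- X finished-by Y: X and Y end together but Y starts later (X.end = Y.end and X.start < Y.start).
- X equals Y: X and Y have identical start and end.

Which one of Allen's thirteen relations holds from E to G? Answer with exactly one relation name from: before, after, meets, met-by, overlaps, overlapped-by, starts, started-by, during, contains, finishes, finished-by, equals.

E = [Mon 13:00, Thu 12:00]; G = [Thu 16:00, Sun 07:00].
Compare endpoints: E.start < G.start, E.start < G.end, E.end < G.start, E.end < G.end.
That pattern is 'before'.

before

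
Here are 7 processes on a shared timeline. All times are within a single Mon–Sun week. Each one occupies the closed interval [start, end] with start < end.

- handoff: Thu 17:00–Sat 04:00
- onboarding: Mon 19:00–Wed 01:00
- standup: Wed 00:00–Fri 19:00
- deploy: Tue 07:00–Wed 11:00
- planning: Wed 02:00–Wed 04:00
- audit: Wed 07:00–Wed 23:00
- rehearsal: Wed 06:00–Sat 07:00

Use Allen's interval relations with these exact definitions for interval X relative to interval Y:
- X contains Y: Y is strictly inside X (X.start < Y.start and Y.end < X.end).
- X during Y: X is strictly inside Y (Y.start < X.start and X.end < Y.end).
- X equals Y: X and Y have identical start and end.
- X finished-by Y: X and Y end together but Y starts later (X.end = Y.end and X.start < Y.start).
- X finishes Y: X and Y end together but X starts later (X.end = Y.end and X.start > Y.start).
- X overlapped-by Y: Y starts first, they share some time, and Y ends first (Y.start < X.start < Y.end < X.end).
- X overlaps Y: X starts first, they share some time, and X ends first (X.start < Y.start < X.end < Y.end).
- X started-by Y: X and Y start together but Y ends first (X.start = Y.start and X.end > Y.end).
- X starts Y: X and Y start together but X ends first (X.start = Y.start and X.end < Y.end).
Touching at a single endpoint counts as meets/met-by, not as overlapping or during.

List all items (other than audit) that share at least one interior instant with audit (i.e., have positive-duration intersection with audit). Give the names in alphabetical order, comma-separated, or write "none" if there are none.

deploy, rehearsal, standup

Target audit = [Wed 07:00, Wed 23:00].
deploy [Tue 07:00, Wed 11:00] → overlaps → yes.
handoff [Thu 17:00, Sat 04:00] → after → no.
onboarding [Mon 19:00, Wed 01:00] → before → no.
planning [Wed 02:00, Wed 04:00] → before → no.
rehearsal [Wed 06:00, Sat 07:00] → contains → yes.
standup [Wed 00:00, Fri 19:00] → contains → yes.
Result: deploy, rehearsal, standup.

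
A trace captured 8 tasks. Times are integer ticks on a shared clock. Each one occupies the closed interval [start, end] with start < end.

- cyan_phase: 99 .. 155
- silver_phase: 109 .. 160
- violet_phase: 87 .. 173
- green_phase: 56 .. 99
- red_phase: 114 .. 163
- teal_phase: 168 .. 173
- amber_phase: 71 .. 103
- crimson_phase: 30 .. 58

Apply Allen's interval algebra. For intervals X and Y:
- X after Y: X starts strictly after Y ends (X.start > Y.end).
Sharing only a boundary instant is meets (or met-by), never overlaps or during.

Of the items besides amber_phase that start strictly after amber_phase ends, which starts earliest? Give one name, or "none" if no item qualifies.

silver_phase

Target amber_phase = [71, 103].
crimson_phase [30, 58] → before → excluded.
cyan_phase [99, 155] → overlapped-by → excluded.
green_phase [56, 99] → overlaps → excluded.
red_phase [114, 163] → after → candidate.
silver_phase [109, 160] → after → candidate.
teal_phase [168, 173] → after → candidate.
violet_phase [87, 173] → overlapped-by → excluded.
Among candidates, earliest start is 109 → silver_phase.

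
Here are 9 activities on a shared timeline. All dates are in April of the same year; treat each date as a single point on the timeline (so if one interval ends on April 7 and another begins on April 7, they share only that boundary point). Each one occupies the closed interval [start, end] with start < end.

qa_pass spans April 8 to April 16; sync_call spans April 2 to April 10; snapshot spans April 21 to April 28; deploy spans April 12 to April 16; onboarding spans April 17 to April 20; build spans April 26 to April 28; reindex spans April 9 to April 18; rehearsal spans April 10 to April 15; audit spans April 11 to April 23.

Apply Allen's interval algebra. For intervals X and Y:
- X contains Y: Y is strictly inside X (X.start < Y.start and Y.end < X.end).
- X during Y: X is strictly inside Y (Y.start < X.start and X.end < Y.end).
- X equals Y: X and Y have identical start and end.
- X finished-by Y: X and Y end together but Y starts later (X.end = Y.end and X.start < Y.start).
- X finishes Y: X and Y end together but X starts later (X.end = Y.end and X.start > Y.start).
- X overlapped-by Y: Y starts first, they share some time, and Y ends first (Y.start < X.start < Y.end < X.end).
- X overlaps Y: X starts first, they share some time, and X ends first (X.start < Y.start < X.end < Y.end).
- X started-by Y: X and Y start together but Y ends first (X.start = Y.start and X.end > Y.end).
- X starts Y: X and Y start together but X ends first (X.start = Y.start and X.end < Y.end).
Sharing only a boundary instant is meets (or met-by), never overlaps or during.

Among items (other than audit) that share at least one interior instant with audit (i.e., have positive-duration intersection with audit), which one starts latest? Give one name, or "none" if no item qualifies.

snapshot

Target audit = [April 11, April 23].
build [April 26, April 28] → after → excluded.
deploy [April 12, April 16] → during → candidate.
onboarding [April 17, April 20] → during → candidate.
qa_pass [April 8, April 16] → overlaps → candidate.
rehearsal [April 10, April 15] → overlaps → candidate.
reindex [April 9, April 18] → overlaps → candidate.
snapshot [April 21, April 28] → overlapped-by → candidate.
sync_call [April 2, April 10] → before → excluded.
Among candidates, latest start is April 21 → snapshot.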